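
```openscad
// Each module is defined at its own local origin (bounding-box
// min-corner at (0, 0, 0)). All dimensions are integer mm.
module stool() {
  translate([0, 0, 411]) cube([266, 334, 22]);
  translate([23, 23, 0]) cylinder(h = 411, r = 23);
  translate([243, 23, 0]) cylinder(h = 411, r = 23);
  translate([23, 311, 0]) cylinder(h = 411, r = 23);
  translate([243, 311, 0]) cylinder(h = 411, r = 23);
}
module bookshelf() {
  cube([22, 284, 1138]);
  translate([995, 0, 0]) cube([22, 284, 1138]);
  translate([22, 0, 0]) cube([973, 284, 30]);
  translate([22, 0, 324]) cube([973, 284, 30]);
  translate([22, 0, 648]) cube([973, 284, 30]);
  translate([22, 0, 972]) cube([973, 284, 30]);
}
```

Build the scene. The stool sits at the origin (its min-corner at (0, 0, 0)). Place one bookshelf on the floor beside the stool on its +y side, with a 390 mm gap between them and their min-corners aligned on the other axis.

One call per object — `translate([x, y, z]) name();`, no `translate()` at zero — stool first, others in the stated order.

stool();
translate([0, 724, 0]) bookshelf();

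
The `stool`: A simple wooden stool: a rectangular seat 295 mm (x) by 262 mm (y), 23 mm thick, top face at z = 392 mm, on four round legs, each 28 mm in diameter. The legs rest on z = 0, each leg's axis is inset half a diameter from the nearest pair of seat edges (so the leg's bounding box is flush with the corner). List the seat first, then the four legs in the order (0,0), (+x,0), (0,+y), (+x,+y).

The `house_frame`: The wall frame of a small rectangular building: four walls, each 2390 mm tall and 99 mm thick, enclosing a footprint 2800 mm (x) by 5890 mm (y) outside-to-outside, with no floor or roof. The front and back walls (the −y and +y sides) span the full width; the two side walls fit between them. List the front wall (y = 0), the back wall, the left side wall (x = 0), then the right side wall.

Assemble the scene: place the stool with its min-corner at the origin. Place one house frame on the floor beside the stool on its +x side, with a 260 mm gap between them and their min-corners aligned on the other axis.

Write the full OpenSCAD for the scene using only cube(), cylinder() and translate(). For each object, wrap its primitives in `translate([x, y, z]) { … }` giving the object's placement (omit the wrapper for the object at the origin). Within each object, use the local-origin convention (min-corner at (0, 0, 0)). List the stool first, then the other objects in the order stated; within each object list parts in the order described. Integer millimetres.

translate([0, 0, 369]) cube([295, 262, 23]);
translate([14, 14, 0]) cylinder(h = 369, r = 14);
translate([281, 14, 0]) cylinder(h = 369, r = 14);
translate([14, 248, 0]) cylinder(h = 369, r = 14);
translate([281, 248, 0]) cylinder(h = 369, r = 14);
translate([555, 0, 0]) {
  cube([2800, 99, 2390]);
  translate([0, 5791, 0]) cube([2800, 99, 2390]);
  translate([0, 99, 0]) cube([99, 5692, 2390]);
  translate([2701, 99, 0]) cube([99, 5692, 2390]);
}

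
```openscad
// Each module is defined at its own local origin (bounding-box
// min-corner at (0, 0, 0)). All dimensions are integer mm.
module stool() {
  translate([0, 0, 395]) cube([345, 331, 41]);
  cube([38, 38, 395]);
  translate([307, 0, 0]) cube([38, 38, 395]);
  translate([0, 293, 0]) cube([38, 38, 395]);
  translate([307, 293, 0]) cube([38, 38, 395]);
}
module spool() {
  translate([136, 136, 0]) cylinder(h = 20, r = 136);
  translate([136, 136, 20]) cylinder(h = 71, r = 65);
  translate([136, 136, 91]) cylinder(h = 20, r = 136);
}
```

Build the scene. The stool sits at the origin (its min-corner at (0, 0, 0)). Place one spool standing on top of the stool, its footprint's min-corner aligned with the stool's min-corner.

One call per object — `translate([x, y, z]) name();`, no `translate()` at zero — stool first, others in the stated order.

stool();
translate([0, 0, 436]) spool();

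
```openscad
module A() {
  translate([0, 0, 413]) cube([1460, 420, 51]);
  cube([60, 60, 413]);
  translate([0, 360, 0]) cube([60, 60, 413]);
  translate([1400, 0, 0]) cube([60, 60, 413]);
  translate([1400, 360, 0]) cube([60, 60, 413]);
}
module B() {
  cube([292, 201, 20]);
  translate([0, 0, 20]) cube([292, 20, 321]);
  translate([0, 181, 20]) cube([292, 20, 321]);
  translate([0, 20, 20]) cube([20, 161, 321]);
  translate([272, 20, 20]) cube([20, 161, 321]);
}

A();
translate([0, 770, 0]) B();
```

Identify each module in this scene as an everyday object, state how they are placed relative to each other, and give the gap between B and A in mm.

A is a bench. B is an open box. The open box is on the floor beside the bench on its +y side. The gap between the open box and the bench is 350 mm.

The open box's nearest face is 350 mm from the bench's +y face.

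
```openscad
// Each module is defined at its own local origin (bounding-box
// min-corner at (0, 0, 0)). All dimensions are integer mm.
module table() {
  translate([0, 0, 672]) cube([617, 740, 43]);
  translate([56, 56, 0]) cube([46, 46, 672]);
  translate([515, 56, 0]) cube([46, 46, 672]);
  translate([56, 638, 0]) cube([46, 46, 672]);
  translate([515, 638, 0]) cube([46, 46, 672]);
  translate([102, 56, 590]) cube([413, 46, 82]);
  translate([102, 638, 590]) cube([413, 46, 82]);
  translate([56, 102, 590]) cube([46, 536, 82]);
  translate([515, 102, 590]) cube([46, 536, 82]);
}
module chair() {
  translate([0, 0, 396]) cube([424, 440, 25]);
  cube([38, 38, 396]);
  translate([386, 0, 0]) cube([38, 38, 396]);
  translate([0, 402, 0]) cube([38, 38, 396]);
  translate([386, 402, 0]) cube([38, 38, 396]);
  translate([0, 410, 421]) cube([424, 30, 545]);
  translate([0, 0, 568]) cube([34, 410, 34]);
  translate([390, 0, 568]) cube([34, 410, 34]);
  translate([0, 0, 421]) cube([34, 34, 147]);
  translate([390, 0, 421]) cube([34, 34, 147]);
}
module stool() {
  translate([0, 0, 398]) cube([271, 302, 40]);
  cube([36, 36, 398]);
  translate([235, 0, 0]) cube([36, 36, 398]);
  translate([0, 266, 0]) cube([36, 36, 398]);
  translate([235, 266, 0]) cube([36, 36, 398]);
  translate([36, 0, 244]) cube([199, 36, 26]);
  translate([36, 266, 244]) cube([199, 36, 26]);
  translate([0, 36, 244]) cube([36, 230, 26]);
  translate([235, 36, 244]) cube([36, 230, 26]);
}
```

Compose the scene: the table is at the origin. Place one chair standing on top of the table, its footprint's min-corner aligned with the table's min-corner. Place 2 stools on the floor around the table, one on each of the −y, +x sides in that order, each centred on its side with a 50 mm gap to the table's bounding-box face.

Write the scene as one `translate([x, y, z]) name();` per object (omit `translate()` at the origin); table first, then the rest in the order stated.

table();
translate([0, 0, 715]) chair();
translate([173, -352, 0]) stool();
translate([667, 219, 0]) stool();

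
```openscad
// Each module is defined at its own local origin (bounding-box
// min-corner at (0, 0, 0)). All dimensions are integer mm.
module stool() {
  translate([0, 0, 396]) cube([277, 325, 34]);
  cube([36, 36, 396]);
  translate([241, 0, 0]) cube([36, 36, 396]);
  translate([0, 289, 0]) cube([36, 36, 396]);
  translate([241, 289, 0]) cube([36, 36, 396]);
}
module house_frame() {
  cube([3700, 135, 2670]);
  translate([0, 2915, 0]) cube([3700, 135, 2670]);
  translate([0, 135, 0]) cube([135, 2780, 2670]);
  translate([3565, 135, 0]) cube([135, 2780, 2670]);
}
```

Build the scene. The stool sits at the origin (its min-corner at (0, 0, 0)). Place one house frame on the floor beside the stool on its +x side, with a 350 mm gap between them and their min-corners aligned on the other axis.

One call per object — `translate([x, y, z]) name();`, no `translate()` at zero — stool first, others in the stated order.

stool();
translate([627, 0, 0]) house_frame();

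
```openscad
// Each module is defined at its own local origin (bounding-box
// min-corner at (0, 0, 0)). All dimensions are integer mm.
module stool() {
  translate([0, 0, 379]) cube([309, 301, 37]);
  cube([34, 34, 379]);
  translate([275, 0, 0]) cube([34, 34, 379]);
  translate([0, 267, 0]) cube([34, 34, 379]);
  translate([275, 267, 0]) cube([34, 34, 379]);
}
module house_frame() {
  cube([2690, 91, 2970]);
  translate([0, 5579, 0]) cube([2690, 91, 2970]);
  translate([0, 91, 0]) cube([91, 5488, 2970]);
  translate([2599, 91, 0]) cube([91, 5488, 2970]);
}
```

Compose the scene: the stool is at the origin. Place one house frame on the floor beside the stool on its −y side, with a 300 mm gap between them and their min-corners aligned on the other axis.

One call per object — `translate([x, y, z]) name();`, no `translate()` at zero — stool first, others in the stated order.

stool();
translate([0, -5970, 0]) house_frame();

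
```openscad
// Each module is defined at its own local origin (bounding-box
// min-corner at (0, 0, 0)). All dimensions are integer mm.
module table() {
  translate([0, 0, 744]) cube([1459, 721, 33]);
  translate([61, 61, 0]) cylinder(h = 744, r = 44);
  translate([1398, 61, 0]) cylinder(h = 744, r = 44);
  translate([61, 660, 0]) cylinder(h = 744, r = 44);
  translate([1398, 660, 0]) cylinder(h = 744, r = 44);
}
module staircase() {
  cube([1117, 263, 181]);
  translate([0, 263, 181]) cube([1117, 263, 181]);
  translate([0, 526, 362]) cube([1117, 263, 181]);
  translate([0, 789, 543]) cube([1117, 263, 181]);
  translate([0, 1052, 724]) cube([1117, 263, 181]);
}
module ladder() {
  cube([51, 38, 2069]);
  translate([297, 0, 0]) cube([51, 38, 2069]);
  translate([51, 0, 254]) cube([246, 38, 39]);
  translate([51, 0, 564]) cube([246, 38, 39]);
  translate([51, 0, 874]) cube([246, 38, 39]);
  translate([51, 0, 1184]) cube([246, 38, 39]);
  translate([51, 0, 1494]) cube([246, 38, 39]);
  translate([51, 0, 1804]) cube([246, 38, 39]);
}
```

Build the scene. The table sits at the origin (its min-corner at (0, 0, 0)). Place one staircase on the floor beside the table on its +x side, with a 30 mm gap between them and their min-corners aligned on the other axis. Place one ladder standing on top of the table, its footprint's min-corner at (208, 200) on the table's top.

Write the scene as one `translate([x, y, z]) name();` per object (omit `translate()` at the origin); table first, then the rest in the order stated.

table();
translate([1489, 0, 0]) staircase();
translate([208, 200, 777]) ladder();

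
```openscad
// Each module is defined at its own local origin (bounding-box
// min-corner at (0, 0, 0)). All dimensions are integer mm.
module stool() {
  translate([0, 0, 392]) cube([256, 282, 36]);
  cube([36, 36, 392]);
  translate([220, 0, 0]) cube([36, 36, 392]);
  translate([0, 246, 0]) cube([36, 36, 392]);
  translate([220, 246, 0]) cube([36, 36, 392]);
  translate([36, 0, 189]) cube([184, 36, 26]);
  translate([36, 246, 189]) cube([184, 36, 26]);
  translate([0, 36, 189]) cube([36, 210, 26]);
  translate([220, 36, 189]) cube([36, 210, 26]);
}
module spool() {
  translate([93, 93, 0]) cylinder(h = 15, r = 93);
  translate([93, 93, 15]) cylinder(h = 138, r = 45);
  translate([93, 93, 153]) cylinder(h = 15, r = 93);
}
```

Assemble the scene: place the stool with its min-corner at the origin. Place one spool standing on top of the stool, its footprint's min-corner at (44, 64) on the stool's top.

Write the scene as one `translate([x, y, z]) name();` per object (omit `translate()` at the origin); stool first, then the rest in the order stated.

stool();
translate([44, 64, 428]) spool();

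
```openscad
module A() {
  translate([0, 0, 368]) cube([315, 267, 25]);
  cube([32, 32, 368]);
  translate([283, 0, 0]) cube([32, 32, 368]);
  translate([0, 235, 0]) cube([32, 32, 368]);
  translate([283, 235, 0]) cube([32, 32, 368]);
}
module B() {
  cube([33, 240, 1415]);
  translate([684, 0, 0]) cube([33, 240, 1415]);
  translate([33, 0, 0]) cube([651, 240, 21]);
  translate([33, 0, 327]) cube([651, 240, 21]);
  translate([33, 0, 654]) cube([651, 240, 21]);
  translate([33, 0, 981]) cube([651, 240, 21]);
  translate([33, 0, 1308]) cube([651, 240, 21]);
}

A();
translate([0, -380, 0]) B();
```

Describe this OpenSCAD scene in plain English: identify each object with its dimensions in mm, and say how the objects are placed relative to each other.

A is a four-legged stool. The seat is a 315×267×25 mm slab whose top surface is at z = 393 mm; four square legs, each 32×32 mm in cross-section, run from the floor (z = 0) to the underside of the seat, each flush with a corner of the seat.

B is an open bookshelf. Two side panels, each 33 mm thick, 240 mm deep and 1415 mm tall, stand 717 mm apart (outside-to-outside). Between them sit 5 shelves, each 21 mm thick and 240 mm deep, spanning the full gap between the sides. The bottom shelf rests on the floor (its underside at z = 0) and the clear gap between one shelf's top and the next shelf's underside is 306 mm.

The bookshelf is on the floor beside the stool on its −y side.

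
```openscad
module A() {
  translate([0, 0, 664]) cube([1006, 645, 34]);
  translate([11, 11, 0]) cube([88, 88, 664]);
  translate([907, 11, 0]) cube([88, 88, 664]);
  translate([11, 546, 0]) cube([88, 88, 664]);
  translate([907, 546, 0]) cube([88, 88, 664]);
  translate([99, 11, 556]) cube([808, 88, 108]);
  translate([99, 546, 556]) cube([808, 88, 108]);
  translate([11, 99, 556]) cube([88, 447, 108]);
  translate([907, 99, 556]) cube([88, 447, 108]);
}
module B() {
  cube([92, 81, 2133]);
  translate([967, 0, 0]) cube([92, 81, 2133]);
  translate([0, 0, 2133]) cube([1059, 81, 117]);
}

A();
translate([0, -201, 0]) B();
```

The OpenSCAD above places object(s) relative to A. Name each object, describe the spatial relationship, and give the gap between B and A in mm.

A is a table. B is a door frame. The door frame is on the floor beside the table on its −y side. The gap between the door frame and the table is 120 mm.

The door frame's nearest face is 120 mm from the table's −y face.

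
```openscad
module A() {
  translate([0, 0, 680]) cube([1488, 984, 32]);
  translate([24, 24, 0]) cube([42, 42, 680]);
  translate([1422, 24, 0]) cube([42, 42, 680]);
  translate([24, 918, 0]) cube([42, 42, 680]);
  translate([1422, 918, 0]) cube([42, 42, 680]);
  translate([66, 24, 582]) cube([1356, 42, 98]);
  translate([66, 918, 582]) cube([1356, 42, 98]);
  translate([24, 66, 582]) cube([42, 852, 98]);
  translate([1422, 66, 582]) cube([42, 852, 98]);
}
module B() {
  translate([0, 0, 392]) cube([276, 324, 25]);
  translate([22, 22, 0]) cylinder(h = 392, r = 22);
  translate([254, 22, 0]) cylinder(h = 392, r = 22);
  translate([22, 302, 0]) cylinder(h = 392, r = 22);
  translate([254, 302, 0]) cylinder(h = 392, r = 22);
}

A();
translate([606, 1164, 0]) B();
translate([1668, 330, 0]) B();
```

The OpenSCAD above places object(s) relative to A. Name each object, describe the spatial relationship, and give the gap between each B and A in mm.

Each stool's nearest face is 180 mm from the table's bounding box.

A is a table. B is a stool. Two stools sit around the table at the +y, +x sides. The gap between each stool and the table is 180 mm.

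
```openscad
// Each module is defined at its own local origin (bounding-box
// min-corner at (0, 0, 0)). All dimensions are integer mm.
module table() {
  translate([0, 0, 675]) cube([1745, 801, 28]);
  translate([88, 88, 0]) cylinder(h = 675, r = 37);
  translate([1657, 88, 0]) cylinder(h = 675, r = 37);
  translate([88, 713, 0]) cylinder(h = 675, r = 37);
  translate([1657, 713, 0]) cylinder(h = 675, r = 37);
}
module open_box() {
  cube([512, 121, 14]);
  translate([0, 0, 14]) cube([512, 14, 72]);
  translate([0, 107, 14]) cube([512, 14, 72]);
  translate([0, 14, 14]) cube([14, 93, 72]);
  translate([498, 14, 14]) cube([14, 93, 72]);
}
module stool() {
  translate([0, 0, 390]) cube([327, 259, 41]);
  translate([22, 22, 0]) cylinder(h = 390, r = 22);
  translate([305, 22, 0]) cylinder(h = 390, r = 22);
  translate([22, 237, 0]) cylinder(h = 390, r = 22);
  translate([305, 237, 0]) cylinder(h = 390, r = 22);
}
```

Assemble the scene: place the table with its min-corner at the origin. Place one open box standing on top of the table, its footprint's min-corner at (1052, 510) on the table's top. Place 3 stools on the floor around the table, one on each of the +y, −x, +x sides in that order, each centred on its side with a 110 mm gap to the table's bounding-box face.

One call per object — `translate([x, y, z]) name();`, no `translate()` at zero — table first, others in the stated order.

table();
translate([1052, 510, 703]) open_box();
translate([709, 911, 0]) stool();
translate([-437, 271, 0]) stool();
translate([1855, 271, 0]) stool();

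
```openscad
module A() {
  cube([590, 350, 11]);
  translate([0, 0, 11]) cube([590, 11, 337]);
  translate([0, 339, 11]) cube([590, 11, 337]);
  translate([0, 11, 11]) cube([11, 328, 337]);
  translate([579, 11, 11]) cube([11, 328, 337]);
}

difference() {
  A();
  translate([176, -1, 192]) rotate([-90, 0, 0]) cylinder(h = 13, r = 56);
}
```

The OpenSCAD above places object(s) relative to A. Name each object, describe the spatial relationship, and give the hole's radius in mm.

The subtracted cylinder has r = 56 mm.

A is an open box. The open box has a circular hole through its front wall. The hole's radius is 56 mm.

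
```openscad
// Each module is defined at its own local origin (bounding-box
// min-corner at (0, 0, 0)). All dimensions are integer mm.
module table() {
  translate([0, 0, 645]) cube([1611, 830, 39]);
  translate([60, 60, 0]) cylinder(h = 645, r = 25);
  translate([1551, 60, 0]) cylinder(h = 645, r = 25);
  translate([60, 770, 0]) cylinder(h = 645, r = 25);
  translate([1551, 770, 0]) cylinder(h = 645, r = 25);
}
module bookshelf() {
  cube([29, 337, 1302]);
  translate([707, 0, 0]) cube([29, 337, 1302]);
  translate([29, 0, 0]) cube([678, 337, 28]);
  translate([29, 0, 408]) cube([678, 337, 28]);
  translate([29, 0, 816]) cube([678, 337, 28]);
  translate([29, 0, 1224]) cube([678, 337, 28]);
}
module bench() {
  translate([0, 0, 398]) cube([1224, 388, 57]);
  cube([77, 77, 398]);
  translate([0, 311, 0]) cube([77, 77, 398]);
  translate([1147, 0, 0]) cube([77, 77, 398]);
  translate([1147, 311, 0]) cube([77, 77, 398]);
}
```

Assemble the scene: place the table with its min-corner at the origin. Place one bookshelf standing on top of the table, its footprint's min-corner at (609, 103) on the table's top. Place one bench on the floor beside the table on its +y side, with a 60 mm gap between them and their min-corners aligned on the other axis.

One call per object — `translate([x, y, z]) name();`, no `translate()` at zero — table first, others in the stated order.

table();
translate([609, 103, 684]) bookshelf();
translate([0, 890, 0]) bench();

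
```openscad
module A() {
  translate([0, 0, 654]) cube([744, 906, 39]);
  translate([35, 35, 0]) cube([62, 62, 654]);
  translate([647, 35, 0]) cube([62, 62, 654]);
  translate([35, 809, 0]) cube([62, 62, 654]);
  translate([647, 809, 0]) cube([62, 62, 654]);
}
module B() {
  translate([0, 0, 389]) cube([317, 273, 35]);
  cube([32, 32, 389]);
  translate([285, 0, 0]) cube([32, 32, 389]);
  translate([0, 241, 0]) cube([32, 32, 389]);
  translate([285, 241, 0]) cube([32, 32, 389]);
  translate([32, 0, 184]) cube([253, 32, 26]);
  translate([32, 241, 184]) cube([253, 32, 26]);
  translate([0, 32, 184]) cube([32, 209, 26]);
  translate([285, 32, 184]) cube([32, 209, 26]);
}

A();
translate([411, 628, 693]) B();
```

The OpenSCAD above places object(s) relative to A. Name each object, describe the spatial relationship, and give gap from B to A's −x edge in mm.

A is a table. B is a stool. The stool is on top of the table. The gap from the stool to the table's −x edge is 411 mm.

The stool's min-x is at 411; the table's min-x is 0; gap = 411 mm.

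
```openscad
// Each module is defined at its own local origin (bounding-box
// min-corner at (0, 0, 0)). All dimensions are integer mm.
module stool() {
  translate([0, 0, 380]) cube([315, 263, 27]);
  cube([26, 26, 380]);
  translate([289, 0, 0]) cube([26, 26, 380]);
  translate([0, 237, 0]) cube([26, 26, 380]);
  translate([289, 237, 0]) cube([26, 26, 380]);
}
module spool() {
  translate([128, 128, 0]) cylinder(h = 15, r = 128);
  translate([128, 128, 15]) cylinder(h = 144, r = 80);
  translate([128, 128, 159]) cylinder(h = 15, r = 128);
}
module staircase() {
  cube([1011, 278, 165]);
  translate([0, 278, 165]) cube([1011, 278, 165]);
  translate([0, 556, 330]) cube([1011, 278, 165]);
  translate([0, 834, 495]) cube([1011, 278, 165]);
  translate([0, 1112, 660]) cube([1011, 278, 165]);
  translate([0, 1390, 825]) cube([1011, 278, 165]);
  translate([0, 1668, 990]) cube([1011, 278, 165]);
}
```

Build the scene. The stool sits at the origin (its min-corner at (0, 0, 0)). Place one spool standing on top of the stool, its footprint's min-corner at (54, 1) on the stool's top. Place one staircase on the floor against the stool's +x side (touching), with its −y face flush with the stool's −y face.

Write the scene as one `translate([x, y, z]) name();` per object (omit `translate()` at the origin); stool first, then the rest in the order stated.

stool();
translate([54, 1, 407]) spool();
translate([315, 0, 0]) staircase();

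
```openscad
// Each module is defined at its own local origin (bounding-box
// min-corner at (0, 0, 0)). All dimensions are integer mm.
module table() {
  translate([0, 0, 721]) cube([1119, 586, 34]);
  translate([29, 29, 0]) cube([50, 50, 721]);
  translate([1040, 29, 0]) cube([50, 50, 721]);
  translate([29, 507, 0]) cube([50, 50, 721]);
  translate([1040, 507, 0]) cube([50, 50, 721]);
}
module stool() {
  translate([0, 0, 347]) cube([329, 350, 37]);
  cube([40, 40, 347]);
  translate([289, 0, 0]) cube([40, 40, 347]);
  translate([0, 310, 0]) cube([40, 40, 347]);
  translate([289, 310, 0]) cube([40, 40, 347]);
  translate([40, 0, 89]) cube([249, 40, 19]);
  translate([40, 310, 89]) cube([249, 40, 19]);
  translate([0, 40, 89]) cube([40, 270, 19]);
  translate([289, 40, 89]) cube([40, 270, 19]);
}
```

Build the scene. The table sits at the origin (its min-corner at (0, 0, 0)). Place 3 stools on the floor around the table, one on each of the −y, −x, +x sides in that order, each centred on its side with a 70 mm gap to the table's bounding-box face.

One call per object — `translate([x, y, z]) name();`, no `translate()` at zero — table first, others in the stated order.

table();
translate([395, -420, 0]) stool();
translate([-399, 118, 0]) stool();
translate([1189, 118, 0]) stool();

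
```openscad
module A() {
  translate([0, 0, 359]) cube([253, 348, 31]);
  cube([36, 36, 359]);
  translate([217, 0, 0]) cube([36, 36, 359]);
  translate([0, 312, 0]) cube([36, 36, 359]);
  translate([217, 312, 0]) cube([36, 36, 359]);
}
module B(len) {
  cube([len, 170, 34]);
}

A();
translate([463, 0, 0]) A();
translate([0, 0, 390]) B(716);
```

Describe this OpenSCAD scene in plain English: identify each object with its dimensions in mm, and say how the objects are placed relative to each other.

A is a simple wooden stool: a rectangular seat 253 mm (x) by 348 mm (y), 31 mm thick, top face at z = 390 mm, on four square legs, each 36×36 mm in cross-section. The legs rest on z = 0, each flush with a corner of the seat.

B is a rectangular beam 716 mm long (x), 170 mm deep (y), 34 mm thick (z).

The beam spans the tops of two stools placed 210 mm apart, resting at z = 390 mm.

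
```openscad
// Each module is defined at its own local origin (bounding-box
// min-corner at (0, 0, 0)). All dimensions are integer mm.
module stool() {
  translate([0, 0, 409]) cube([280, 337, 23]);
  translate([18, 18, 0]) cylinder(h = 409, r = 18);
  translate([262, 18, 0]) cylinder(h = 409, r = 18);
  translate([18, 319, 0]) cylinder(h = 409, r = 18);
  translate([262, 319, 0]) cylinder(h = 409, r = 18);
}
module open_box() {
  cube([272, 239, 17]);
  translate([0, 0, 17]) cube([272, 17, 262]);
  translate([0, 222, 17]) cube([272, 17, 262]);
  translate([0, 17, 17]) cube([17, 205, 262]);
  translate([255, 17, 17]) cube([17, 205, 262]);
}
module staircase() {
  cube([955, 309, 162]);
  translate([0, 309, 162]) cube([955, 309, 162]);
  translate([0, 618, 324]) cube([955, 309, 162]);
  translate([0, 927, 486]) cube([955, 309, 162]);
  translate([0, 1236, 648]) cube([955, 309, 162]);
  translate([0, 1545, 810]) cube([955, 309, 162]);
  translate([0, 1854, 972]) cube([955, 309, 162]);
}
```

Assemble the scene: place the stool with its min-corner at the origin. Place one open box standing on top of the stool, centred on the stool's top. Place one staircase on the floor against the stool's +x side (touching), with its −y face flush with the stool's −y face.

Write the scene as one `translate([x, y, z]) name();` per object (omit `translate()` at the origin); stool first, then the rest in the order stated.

stool();
translate([4, 49, 432]) open_box();
translate([280, 0, 0]) staircase();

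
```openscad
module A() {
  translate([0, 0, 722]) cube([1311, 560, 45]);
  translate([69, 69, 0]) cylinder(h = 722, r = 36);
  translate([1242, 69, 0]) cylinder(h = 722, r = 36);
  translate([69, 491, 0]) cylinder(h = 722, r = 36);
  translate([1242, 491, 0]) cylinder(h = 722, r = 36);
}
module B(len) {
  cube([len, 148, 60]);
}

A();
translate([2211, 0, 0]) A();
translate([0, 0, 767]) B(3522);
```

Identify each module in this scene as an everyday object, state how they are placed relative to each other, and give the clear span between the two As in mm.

Second table starts at x = 2211; first ends at x = 1311; clear span = 2211 − 1311 = 900 mm.

A is a table. B is a beam. A beam spans the tops of two tables. The clear span between the two tables is 900 mm.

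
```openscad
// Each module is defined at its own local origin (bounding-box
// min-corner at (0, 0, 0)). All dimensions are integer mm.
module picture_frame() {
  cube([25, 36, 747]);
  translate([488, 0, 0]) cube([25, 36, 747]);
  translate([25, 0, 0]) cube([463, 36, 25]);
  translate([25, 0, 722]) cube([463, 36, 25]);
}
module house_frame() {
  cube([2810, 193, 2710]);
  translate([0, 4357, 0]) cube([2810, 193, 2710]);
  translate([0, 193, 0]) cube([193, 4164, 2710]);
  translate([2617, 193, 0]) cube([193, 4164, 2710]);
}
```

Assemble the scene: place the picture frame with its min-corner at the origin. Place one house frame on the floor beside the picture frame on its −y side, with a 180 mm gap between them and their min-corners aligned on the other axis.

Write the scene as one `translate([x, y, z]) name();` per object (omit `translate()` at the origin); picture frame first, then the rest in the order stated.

picture_frame();
translate([0, -4730, 0]) house_frame();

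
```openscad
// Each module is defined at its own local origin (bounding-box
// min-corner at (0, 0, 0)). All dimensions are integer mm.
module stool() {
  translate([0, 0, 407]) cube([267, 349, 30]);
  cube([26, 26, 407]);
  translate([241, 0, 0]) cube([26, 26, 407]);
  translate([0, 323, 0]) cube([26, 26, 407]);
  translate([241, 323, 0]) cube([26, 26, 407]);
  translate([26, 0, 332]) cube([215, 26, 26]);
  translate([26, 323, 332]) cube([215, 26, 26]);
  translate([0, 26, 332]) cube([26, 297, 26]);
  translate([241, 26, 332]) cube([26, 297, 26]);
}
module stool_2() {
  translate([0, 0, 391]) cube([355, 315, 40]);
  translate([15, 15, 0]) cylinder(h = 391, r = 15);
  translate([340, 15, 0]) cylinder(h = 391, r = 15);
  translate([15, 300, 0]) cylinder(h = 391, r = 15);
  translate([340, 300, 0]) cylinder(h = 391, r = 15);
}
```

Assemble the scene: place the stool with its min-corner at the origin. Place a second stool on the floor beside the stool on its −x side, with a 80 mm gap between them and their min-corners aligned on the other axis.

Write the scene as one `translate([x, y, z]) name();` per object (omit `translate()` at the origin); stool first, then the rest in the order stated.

stool();
translate([-435, 0, 0]) stool_2();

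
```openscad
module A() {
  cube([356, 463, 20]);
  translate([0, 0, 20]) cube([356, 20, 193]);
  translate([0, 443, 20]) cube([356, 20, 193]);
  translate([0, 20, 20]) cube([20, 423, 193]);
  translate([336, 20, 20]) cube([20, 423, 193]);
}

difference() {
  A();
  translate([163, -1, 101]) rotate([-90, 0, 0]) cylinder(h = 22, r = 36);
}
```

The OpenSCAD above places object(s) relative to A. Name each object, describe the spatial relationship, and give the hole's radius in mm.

The subtracted cylinder has r = 36 mm.

A is an open box. The open box has a circular hole through its front wall. The hole's radius is 36 mm.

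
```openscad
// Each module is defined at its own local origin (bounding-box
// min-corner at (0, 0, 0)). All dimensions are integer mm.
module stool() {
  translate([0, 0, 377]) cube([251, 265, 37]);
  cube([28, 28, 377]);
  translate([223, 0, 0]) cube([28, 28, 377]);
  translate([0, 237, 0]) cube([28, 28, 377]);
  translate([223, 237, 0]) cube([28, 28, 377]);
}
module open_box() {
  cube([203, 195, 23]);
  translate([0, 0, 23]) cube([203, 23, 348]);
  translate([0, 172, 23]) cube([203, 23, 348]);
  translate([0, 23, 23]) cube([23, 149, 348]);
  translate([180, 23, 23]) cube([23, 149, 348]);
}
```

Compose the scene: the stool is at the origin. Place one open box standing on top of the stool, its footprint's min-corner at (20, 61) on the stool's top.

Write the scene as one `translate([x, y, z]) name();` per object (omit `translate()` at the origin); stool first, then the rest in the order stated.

stool();
translate([20, 61, 414]) open_box();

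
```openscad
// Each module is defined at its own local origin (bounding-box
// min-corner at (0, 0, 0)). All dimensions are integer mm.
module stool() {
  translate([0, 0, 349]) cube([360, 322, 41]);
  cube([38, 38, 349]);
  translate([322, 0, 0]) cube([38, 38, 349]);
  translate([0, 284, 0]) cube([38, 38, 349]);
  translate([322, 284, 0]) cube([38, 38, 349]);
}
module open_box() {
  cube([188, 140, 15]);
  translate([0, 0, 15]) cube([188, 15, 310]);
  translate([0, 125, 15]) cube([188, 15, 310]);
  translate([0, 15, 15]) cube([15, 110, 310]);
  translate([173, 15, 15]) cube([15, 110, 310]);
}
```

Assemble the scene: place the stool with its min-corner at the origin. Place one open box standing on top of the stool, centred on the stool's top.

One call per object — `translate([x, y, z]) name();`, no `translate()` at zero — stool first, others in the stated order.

stool();
translate([86, 91, 390]) open_box();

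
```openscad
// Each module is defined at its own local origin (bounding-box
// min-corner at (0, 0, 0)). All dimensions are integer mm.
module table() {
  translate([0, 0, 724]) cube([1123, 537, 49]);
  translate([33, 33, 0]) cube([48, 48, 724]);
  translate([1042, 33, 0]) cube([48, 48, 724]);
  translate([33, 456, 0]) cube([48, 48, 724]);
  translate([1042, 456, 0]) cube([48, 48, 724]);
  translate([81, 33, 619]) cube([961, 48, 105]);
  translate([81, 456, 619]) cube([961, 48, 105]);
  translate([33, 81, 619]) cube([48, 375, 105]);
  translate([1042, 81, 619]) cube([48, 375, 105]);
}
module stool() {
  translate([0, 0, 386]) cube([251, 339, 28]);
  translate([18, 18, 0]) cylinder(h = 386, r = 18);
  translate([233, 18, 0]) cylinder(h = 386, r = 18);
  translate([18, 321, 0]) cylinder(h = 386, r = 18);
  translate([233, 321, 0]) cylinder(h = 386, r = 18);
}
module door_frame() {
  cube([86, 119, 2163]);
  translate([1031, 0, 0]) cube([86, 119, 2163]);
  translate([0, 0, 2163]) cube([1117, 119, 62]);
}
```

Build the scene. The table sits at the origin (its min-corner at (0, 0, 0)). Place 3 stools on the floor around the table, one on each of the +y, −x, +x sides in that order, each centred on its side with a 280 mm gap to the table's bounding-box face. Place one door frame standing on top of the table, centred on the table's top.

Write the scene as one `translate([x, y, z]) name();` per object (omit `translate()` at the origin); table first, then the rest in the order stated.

table();
translate([436, 817, 0]) stool();
translate([-531, 99, 0]) stool();
translate([1403, 99, 0]) stool();
translate([3, 209, 773]) door_frame();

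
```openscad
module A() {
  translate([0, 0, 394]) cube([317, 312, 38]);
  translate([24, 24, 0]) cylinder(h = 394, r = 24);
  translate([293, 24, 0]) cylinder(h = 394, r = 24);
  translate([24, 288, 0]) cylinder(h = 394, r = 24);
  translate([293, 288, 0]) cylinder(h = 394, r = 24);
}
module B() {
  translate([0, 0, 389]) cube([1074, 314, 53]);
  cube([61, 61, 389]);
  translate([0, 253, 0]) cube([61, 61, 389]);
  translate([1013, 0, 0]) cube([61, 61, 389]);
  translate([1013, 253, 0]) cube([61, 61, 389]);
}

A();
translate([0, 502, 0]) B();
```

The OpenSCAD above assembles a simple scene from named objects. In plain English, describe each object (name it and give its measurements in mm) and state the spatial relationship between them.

A is a four-legged stool. The seat is 317×312 mm, 38 mm thick, top at z = 432 mm. It stands on four round legs, each 48 mm in diameter, from z = 0 to the seat underside, each leg's axis is inset half a diameter from the nearest pair of seat edges (so the leg's bounding box is flush with the corner).

B is a long wooden bench with a 1074 mm (x) × 314 mm (y) seat, 53 mm thick, its top surface 442 mm above the floor. Four 61 mm square legs at the seat corners, flush with the edges, run from z = 0 to the seat underside.

The bench is on the floor beside the stool on its +y side.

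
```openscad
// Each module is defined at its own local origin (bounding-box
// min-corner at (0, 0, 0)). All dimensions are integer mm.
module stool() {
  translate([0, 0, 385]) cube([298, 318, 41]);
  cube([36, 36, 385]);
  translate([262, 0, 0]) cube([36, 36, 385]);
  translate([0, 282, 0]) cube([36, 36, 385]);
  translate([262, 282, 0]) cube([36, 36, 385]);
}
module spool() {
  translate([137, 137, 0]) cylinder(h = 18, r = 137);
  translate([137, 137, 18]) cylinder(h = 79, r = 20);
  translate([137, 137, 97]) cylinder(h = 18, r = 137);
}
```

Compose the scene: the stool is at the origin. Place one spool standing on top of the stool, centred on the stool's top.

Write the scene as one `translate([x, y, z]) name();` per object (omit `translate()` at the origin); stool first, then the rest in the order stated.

stool();
translate([12, 22, 426]) spool();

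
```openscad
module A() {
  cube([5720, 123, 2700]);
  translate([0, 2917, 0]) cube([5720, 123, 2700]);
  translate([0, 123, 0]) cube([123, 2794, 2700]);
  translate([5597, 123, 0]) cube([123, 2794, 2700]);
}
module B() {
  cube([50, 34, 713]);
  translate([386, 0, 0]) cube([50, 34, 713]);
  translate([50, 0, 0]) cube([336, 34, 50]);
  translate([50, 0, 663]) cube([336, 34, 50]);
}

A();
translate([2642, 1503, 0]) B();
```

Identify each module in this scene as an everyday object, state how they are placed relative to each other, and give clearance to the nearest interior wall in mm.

A is a house frame. B is a picture frame. The picture frame sits inside the house frame, centred. The clearance to the nearest interior wall is 1380 mm.

Clearances: x = 2519, y = 1380; minimum 1380 mm.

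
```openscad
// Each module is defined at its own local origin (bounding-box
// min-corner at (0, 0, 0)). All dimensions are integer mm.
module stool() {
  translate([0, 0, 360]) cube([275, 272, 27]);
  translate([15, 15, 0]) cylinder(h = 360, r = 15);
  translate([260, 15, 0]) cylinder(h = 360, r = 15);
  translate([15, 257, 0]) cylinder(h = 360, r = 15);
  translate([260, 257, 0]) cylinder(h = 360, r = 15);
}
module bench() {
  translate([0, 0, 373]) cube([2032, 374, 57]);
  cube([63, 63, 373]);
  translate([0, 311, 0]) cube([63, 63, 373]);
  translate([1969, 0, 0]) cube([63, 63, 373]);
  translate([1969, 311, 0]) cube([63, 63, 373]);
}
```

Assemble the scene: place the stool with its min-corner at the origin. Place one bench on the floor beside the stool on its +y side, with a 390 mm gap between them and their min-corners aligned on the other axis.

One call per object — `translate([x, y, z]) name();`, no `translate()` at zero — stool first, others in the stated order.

stool();
translate([0, 662, 0]) bench();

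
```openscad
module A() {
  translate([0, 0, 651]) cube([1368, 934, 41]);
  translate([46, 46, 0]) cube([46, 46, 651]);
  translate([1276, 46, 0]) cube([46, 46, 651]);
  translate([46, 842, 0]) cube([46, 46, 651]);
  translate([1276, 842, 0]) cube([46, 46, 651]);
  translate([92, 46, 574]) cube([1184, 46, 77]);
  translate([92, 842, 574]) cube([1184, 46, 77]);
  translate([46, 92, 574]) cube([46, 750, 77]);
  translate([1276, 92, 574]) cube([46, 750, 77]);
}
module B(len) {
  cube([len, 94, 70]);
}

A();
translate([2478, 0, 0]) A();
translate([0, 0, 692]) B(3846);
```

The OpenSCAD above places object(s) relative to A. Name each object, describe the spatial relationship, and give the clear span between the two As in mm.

Second table starts at x = 2478; first ends at x = 1368; clear span = 2478 − 1368 = 1110 mm.

A is a table. B is a beam. A beam spans the tops of two tables. The clear span between the two tables is 1110 mm.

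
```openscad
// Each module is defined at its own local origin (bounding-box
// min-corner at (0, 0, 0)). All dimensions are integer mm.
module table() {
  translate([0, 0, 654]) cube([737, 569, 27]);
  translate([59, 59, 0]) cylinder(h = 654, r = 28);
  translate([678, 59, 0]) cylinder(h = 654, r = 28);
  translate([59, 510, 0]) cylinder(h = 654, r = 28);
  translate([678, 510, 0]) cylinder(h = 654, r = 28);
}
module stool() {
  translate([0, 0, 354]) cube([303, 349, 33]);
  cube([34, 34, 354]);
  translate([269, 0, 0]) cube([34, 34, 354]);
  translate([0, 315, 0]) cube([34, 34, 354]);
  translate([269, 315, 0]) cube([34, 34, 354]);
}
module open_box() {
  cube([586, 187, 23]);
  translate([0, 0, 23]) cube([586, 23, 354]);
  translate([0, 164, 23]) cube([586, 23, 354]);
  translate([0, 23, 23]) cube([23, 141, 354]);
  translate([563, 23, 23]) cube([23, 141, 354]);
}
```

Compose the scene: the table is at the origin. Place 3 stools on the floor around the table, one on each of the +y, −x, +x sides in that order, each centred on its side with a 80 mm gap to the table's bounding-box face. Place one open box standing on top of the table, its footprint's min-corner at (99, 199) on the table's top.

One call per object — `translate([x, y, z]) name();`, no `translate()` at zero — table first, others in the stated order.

table();
translate([217, 649, 0]) stool();
translate([-383, 110, 0]) stool();
translate([817, 110, 0]) stool();
translate([99, 199, 681]) open_box();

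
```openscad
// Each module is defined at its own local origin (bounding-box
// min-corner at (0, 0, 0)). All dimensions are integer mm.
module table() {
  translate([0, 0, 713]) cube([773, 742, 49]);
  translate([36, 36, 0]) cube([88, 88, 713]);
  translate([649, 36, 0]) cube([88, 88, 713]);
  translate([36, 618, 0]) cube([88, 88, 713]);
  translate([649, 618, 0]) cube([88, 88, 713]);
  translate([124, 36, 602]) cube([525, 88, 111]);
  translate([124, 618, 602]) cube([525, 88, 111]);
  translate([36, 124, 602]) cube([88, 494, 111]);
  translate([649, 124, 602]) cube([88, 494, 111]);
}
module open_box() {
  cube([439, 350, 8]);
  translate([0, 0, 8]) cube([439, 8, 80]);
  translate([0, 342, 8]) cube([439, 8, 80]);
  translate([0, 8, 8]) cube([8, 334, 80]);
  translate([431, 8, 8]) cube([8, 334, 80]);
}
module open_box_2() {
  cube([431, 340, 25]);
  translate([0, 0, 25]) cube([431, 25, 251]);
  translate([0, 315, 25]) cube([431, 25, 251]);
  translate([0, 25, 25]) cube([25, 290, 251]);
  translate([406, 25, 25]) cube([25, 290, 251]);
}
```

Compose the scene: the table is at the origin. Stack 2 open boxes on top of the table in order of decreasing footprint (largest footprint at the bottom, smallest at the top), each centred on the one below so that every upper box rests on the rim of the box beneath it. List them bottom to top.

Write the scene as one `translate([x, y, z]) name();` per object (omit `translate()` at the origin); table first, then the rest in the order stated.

table();
translate([167, 196, 762]) open_box();
translate([171, 201, 850]) open_box_2();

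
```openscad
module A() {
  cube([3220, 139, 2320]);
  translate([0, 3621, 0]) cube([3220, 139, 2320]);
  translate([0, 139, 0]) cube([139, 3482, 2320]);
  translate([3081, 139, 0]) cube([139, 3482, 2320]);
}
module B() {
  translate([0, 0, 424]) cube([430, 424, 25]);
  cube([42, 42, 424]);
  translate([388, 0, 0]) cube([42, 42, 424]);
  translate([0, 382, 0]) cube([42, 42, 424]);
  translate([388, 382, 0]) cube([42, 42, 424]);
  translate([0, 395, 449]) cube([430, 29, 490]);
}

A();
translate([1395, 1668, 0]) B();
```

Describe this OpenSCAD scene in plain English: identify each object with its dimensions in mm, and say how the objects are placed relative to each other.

A is the wall frame of a small rectangular building: four walls, each 2320 mm tall and 139 mm thick, enclosing a footprint 3220 mm (x) by 3760 mm (y) outside-to-outside, with no floor or roof. The front and back walls (the −y and +y sides) span the full width; the two side walls fit between them.

B is a chair: 430×424 mm seat, 25 mm thick, top at z = 449 mm, on four 42 mm square corner legs flush with the seat edges. A 29 mm thick backrest slab spans the full seat width, extending 490 mm above the seat top, its back face flush with the seat's +y edge.

The chair sits inside the house frame, centred.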